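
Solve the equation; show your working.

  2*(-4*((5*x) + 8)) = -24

Step 1. [2*(-4*((5*x) + 8)) = -24] 2·(inner) — divide through by 2. So div: -4*((5*x) + 8) = -12.
Step 2. [-4*((5*x) + 8) = -12] -4 out front; divide by -4 ⇒ div: (5*x) + 8 = 3.
Step 3. [(5*x) + 8 = 3] the outer +8 inverts by subtracting 8 ⇒ sub: 5*x = -5.
Step 4. [5*x = -5] 5 out front; divide by 5. So div: x = -1.

Answer: x ∈ {-1}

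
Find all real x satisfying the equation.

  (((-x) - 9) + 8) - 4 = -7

Step 1. [(((-x) - 9) + 8) - 4 = -7] add 4: x sits inside (… - 4) ⇒ sub: ((-x) - 9) + 8 = -3.
Step 2. [((-x) - 9) + 8 = -3] +8 is outermost — subtract 8 both sides. So sub: (-x) - 9 = -11.
Step 3. [(-x) - 9 = -11] peel the -9: add 9 from each side. So sub: -x = -2.
Step 4. [-x = -2] flip signs both sides ⇒ neg: x = 2.

Answer: x ∈ {2}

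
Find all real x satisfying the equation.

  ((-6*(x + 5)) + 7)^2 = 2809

Step 1. [((-6*(x + 5)) + 7)^2 = 2809] 2809 ≥ 0, LHS is (·)² — take ±√. So sqrt: (-6*(x + 5)) + 7 = 53 or -53.
Step 2. [(-6*(x + 5)) + 7 = 53 or -53] subtract 7: x sits inside (… + 7), so sub: -6*(x + 5) = 46 or -60.
Step 3. [-6*(x + 5) = 46 or -60] -6 out front; divide by -6. So div: x + 5 = -23/3 or 10.
Step 4. [x + 5 = -23/3 or 10] +5 is outermost — subtract 5 both sides ⇒ sub: x = -38/3 or 5.

Answer: x ∈ {-38/3, 5}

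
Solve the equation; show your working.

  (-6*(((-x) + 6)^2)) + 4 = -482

Step 1. [(-6*(((-x) + 6)^2)) + 4 = -482] +4 is outermost — subtract 4 both sides. So sub: -6*(((-x) + 6)^2) = -486.
Step 2. [-6*(((-x) + 6)^2) = -486] divide by the outer -6. So div: ((-x) + 6)^2 = 81.
Step 3. [((-x) + 6)^2 = 81] 81 ≥ 0, LHS is (·)² — take ±√ ⇒ sqrt: (-x) + 6 = 9 or -9.
Step 4. [(-x) + 6 = 9 or -9] +6 is outermost — subtract 6 both sides. So sub: -x = 3 or -15.
Step 5. [-x = 3 or -15] leading − — multiply by −1. So neg: x = -3 or 15.

Answer: x ∈ {-3, 15}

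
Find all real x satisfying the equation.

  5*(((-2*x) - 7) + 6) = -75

Step 1. [5*(((-2*x) - 7) + 6) = -75] 5 out front; divide by 5. So div: ((-2*x) - 7) + 6 = -15.
Step 2. [((-2*x) - 7) + 6 = -15] the outer +6 inverts by subtracting 6 ⇒ sub: (-2*x) - 7 = -21.
Step 3. [(-2*x) - 7 = -21] add 7: x sits inside (… - 7) ⇒ sub: -2*x = -14.
Step 4. [-2*x = -14] leading coefficient -2: divide by -2. So div: x = 7.

Answer: x ∈ {7}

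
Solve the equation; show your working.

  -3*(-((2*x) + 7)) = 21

Step 1. [-3*(-((2*x) + 7)) = 21] divide by the outer -3. So div: -((2*x) + 7) = -7.
Step 2. [-((2*x) + 7) = -7] leading − — multiply by −1. So neg: (2*x) + 7 = 7.
Step 3. [(2*x) + 7 = 7] 7 comes off first (subtract 7). So sub: 2*x = 0.
Step 4. [2*x = 0] LHS = 2·(…); ÷2 both sides ⇒ div: x = 0.

Answer: x ∈ {0}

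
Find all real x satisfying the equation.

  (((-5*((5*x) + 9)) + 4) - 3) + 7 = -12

Step 1. [(((-5*((5*x) + 9)) + 4) - 3) + 7 = -12] subtract 7: x sits inside (… + 7) ⇒ sub: ((-5*((5*x) + 9)) + 4) - 3 = -19.
Step 2. [((-5*((5*x) + 9)) + 4) - 3 = -19] 3 comes off first (add 3). So sub: (-5*((5*x) + 9)) + 4 = -16.
Step 3. [(-5*((5*x) + 9)) + 4 = -16] subtract 4: x sits inside (… + 4) ⇒ sub: -5*((5*x) + 9) = -20.
Step 4. [-5*((5*x) + 9) = -20] LHS = -5·(…); ÷-5 both sides. So div: (5*x) + 9 = 4.
Step 5. [(5*x) + 9 = 4] +9 is outermost — subtract 9 both sides ⇒ sub: 5*x = -5.
Step 6. [5*x = -5] 5 out front; divide by 5 ⇒ div: x = -1.

Answer: x ∈ {-1}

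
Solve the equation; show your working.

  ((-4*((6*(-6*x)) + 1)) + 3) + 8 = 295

Step 1. [((-4*((6*(-6*x)) + 1)) + 3) + 8 = 295] +8 is outermost — subtract 8 both sides. So sub: (-4*((6*(-6*x)) + 1)) + 3 = 287.
Step 2. [(-4*((6*(-6*x)) + 1)) + 3 = 287] +3 is outermost — subtract 3 both sides, so sub: -4*((6*(-6*x)) + 1) = 284.
Step 3. [-4*((6*(-6*x)) + 1) = 284] -4 out front; divide by -4, so div: (6*(-6*x)) + 1 = -71.
Step 4. [(6*(-6*x)) + 1 = -71] subtract 1: x sits inside (… + 1), so sub: 6*(-6*x) = -72.
Step 5. [6*(-6*x) = -72] LHS = 6·(…); ÷6 both sides, so div: -6*x = -12.
Step 6. [-6*x = -12] leading coefficient -6: divide by -6 ⇒ div: x = 2.

Answer: x ∈ {2}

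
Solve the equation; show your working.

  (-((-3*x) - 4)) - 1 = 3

Step 1. [(-((-3*x) - 4)) - 1 = 3] peel the -1: add 1 from each side. So sub: -((-3*x) - 4) = 4.
Step 2. [-((-3*x) - 4) = 4] flip signs both sides, so neg: (-3*x) - 4 = -4.
Step 3. [(-3*x) - 4 = -4] 4 comes off first (add 4). So sub: -3*x = 0.
Step 4. [-3*x = 0] divide by the outer -3. So div: x = 0.

Answer: x ∈ {0}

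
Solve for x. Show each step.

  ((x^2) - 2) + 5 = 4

Step 1. [((x^2) - 2) + 5 = 4] 5 comes off first (subtract 5). So sub: (x^2) - 2 = -1.
Step 2. [(x^2) - 2 = -1] 2 comes off first (add 2), so sub: x^2 = 1.
Step 3. [x^2 = 1] √ both sides: 1 ≥ 0 gives two branches ⇒ sqrt: x = 1 or -1.

Answer: x ∈ {-1, 1}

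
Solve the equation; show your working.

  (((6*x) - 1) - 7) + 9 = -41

Step 1. [(((6*x) - 1) - 7) + 9 = -41] subtract 9: x sits inside (… + 9). So sub: ((6*x) - 1) - 7 = -50.
Step 2. [((6*x) - 1) - 7 = -50] 7 comes off first (add 7) ⇒ sub: (6*x) - 1 = -43.
Step 3. [(6*x) - 1 = -43] 1 comes off first (add 1). So sub: 6*x = -42.
Step 4. [6*x = -42] leading coefficient 6: divide by 6, so div: x = -7.

Answer: x ∈ {-7}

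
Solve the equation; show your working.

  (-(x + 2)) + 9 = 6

Step 1. [(-(x + 2)) + 9 = 6] +9 is outermost — subtract 9 both sides ⇒ sub: -(x + 2) = -3.
Step 2. [-(x + 2) = -3] flip signs both sides ⇒ neg: x + 2 = 3.
Step 3. [x + 2 = 3] the outer +2 inverts by subtracting 2. So sub: x = 1.

Answer: x ∈ {1}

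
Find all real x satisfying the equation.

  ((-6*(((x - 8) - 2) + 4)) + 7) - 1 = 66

Step 1. [((-6*(((x - 8) - 2) + 4)) + 7) - 1 = 66] add 1: x sits inside (… - 1), so sub: (-6*(((x - 8) - 2) + 4)) + 7 = 67.
Step 2. [(-6*(((x - 8) - 2) + 4)) + 7 = 67] subtract 7: x sits inside (… + 7). So sub: -6*(((x - 8) - 2) + 4) = 60.
Step 3. [-6*(((x - 8) - 2) + 4) = 60] -6 out front; divide by -6, so div: ((x - 8) - 2) + 4 = -10.
Step 4. [((x - 8) - 2) + 4 = -10] the outer +4 inverts by subtracting 4. So sub: (x - 8) - 2 = -14.
Step 5. [(x - 8) - 2 = -14] the outer -2 inverts by adding 2 ⇒ sub: x - 8 = -12.
Step 6. [x - 8 = -12] -8 is outermost — add 8 both sides. So sub: x = -4.

Answer: x ∈ {-4}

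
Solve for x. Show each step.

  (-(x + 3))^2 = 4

Step 1. [(-(x + 3))^2 = 4] LHS squared, RHS 4 ≥ 0: apply √ (±) ⇒ sqrt: -(x + 3) = 2 or -2.
Step 2. [-(x + 3) = 2 or -2] leading − — multiply by −1, so neg: x + 3 = -2 or 2.
Step 3. [x + 3 = -2 or 2] peel the +3: subtract 3 from each side. So sub: x = -5 or -1.

Answer: x ∈ {-5, -1}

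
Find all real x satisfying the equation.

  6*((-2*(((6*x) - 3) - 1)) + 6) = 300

Step 1. [6*((-2*(((6*x) - 3) - 1)) + 6) = 300] LHS = 6·(…); ÷6 both sides ⇒ div: (-2*(((6*x) - 3) - 1)) + 6 = 50.
Step 2. [(-2*(((6*x) - 3) - 1)) + 6 = 50] -2 | LHS and -2 | 50: pull -2 out. So factor: (((6*x) - 3) - 1) - 3 = -25.
Step 3. [(((6*x) - 3) - 1) - 3 = -25] add 3: x sits inside (… - 3). So sub: ((6*x) - 3) - 1 = -22.
Step 4. [((6*x) - 3) - 1 = -22] add 1: x sits inside (… - 1) ⇒ sub: (6*x) - 3 = -21.
Step 5. [(6*x) - 3 = -21] peel the -3: add 3 from each side. So sub: 6*x = -18.
Step 6. [6*x = -18] LHS = 6·(…); ÷6 both sides. So div: x = -3.

Answer: x ∈ {-3}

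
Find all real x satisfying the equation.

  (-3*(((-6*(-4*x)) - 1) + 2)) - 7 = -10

Step 1. [(-3*(((-6*(-4*x)) - 1) + 2)) - 7 = -10] peel the -7: add 7 from each side, so sub: -3*(((-6*(-4*x)) - 1) + 2) = -3.
Step 2. [-3*(((-6*(-4*x)) - 1) + 2) = -3] -3 out front; divide by -3, so div: ((-6*(-4*x)) - 1) + 2 = 1.
Step 3. [((-6*(-4*x)) - 1) + 2 = 1] 2 comes off first (subtract 2), so sub: (-6*(-4*x)) - 1 = -1.
Step 4. [(-6*(-4*x)) - 1 = -1] peel the -1: add 1 from each side ⇒ sub: -6*(-4*x) = 0.
Step 5. [-6*(-4*x) = 0] leading coefficient -6: divide by -6 ⇒ div: -4*x = 0.
Step 6. [-4*x = 0] -4 out front; divide by -4. So div: x = 0.

Answer: x ∈ {0}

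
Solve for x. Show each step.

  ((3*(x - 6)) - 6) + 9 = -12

Step 1. [((3*(x - 6)) - 6) + 9 = -12] +9 is outermost — subtract 9 both sides ⇒ sub: (3*(x - 6)) - 6 = -21.
Step 2. [(3*(x - 6)) - 6 = -21] 3 divides every term; factor it out. So factor: (x - 6) - 2 = -7.
Step 3. [(x - 6) - 2 = -7] peel the -2: add 2 from each side. So sub: x - 6 = -5.
Step 4. [x - 6 = -5] peel the -6: add 6 from each side. So sub: x = 1.

Answer: x ∈ {1}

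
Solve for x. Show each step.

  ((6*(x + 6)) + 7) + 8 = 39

Step 1. [((6*(x + 6)) + 7) + 8 = 39] +8 is outermost — subtract 8 both sides, so sub: (6*(x + 6)) + 7 = 31.
Step 2. [(6*(x + 6)) + 7 = 31] 7 comes off first (subtract 7). So sub: 6*(x + 6) = 24.
Step 3. [6*(x + 6) = 24] LHS = 6·(…); ÷6 both sides ⇒ div: x + 6 = 4.
Step 4. [x + 6 = 4] subtract 6: x sits inside (… + 6) ⇒ sub: x = -2.

Answer: x ∈ {-2}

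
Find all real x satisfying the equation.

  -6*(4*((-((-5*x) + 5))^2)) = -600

Step 1. [-6*(4*((-((-5*x) + 5))^2)) = -600] LHS = -6·(…); ÷-6 both sides, so div: 4*((-((-5*x) + 5))^2) = 100.
Step 2. [4*((-((-5*x) + 5))^2) = 100] 4·(inner) — divide through by 4. So div: (-((-5*x) + 5))^2 = 25.
Step 3. [(-((-5*x) + 5))^2 = 25] LHS squared, RHS 25 ≥ 0: apply √ (±) ⇒ sqrt: -((-5*x) + 5) = 5 or -5.
Step 4. [-((-5*x) + 5) = 5 or -5] flip signs both sides ⇒ neg: (-5*x) + 5 = -5 or 5.
Step 5. [(-5*x) + 5 = -5 or 5] peel the +5: subtract 5 from each side. So sub: -5*x = -10 or 0.
Step 6. [-5*x = -10 or 0] divide by the outer -5. So div: x = 2 or 0.

Answer: x ∈ {0, 2}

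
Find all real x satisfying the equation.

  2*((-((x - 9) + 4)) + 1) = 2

Step 1. [2*((-((x - 9) + 4)) + 1) = 2] 2·(inner) — divide through by 2. So div: (-((x - 9) + 4)) + 1 = 1.
Step 2. [(-((x - 9) + 4)) + 1 = 1] 1 comes off first (subtract 1) ⇒ sub: -((x - 9) + 4) = 0.
Step 3. [-((x - 9) + 4) = 0] flip signs both sides. So neg: (x - 9) + 4 = 0.
Step 4. [(x - 9) + 4 = 0] the outer +4 inverts by subtracting 4 ⇒ sub: x - 9 = -4.
Step 5. [x - 9 = -4] 9 comes off first (add 9), so sub: x = 5.

Answer: x ∈ {5}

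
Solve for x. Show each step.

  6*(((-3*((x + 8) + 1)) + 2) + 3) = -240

Step 1. [6*(((-3*((x + 8) + 1)) + 2) + 3) = -240] leading coefficient 6: divide by 6. So div: ((-3*((x + 8) + 1)) + 2) + 3 = -40.
Step 2. [((-3*((x + 8) + 1)) + 2) + 3 = -40] the outer +3 inverts by subtracting 3, so sub: (-3*((x + 8) + 1)) + 2 = -43.
Step 3. [(-3*((x + 8) + 1)) + 2 = -43] peel the +2: subtract 2 from each side, so sub: -3*((x + 8) + 1) = -45.
Step 4. [-3*((x + 8) + 1) = -45] -3 out front; divide by -3 ⇒ div: (x + 8) + 1 = 15.
Step 5. [(x + 8) + 1 = 15] 1 comes off first (subtract 1) ⇒ sub: x + 8 = 14.
Step 6. [x + 8 = 14] subtract 8: x sits inside (… + 8), so sub: x = 6.

Answer: x ∈ {6}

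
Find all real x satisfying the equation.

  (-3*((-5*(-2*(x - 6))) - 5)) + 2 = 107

Step 1. [(-3*((-5*(-2*(x - 6))) - 5)) + 2 = 107] peel the +2: subtract 2 from each side ⇒ sub: -3*((-5*(-2*(x - 6))) - 5) = 105.
Step 2. [-3*((-5*(-2*(x - 6))) - 5) = 105] leading coefficient -3: divide by -3. So div: (-5*(-2*(x - 6))) - 5 = -35.
Step 3. [(-5*(-2*(x - 6))) - 5 = -35] -5 is outermost — add 5 both sides. So sub: -5*(-2*(x - 6)) = -30.
Step 4. [-5*(-2*(x - 6)) = -30] -5·(inner) — divide through by -5. So div: -2*(x - 6) = 6.
Step 5. [-2*(x - 6) = 6] -2 out front; divide by -2 ⇒ div: x - 6 = -3.
Step 6. [x - 6 = -3] peel the -6: add 6 from each side ⇒ sub: x = 3.

Answer: x ∈ {3}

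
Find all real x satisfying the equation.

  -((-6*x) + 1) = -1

Step 1. [-((-6*x) + 1) = -1] leading − — multiply by −1 ⇒ neg: (-6*x) + 1 = 1.
Step 2. [(-6*x) + 1 = 1] 1 comes off first (subtract 1). So sub: -6*x = 0.
Step 3. [-6*x = 0] divide by the outer -6 ⇒ div: x = 0.

Answer: x ∈ {0}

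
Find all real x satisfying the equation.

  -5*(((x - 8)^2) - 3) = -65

Step 1. [-5*(((x - 8)^2) - 3) = -65] LHS = -5·(…); ÷-5 both sides ⇒ div: ((x - 8)^2) - 3 = 13.
Step 2. [((x - 8)^2) - 3 = 13] peel the -3: add 3 from each side ⇒ sub: (x - 8)^2 = 16.
Step 3. [(x - 8)^2 = 16] LHS squared, RHS 16 ≥ 0: apply √ (±) ⇒ sqrt: x - 8 = 4 or -4.
Step 4. [x - 8 = 4 or -4] add 8: x sits inside (… - 8). So sub: x = 12 or 4.

Answer: x ∈ {4, 12}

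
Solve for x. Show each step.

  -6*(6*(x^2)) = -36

Step 1. [-6*(6*(x^2)) = -36] -6·(inner) — divide through by -6, so div: 6*(x^2) = 6.
Step 2. [6*(x^2) = 6] divide by the outer 6. So div: x^2 = 1.
Step 3. [x^2 = 1] √ both sides: 1 ≥ 0 gives two branches. So sqrt: x = 1 or -1.

Answer: x ∈ {-1, 1}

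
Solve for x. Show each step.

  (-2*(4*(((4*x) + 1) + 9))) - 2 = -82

Step 1. [(-2*(4*(((4*x) + 1) + 9))) - 2 = -82] add 2: x sits inside (… - 2), so sub: -2*(4*(((4*x) + 1) + 9)) = -80.
Step 2. [-2*(4*(((4*x) + 1) + 9)) = -80] -2 out front; divide by -2. So div: 4*(((4*x) + 1) + 9) = 40.
Step 3. [4*(((4*x) + 1) + 9) = 40] 4 out front; divide by 4 ⇒ div: ((4*x) + 1) + 9 = 10.
Step 4. [((4*x) + 1) + 9 = 10] peel the +9: subtract 9 from each side ⇒ sub: (4*x) + 1 = 1.
Step 5. [(4*x) + 1 = 1] the outer +1 inverts by subtracting 1, so sub: 4*x = 0.
Step 6. [4*x = 0] 4 out front; divide by 4 ⇒ div: x = 0.

Answer: x ∈ {0}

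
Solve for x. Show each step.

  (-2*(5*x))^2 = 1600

Step 1. [(-2*(5*x))^2 = 1600] 1600 ≥ 0, LHS is (·)² — take ±√. So sqrt: -2*(5*x) = 40 or -40.
Step 2. [-2*(5*x) = 40 or -40] -2·(inner) — divide through by -2, so div: 5*x = -20 or 20.
Step 3. [5*x = -20 or 20] LHS = 5·(…); ÷5 both sides ⇒ div: x = -4 or 4.

Answer: x ∈ {-4, 4}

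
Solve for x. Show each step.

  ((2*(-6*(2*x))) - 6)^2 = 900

Step 1. [((2*(-6*(2*x))) - 6)^2 = 900] 900 ≥ 0, LHS is (·)² — take ±√. So sqrt: (2*(-6*(2*x))) - 6 = 30 or -30.
Step 2. [(2*(-6*(2*x))) - 6 = 30 or -30] peel the -6: add 6 from each side, so sub: 2*(-6*(2*x)) = 36 or -24.
Step 3. [2*(-6*(2*x)) = 36 or -24] LHS = 2·(…); ÷2 both sides. So div: -6*(2*x) = 18 or -12.
Step 4. [-6*(2*x) = 18 or -12] -6·(inner) — divide through by -6. So div: 2*x = -3 or 2.
Step 5. [2*x = -3 or 2] 2 out front; divide by 2 ⇒ div: x = -3/2 or 1.

Answer: x ∈ {-3/2, 1}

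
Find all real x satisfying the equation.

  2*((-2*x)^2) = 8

Step 1. [2*((-2*x)^2) = 8] leading coefficient 2: divide by 2, so div: (-2*x)^2 = 4.
Step 2. [(-2*x)^2 = 4] √ both sides: 4 ≥ 0 gives two branches ⇒ sqrt: -2*x = 2 or -2.
Step 3. [-2*x = 2 or -2] LHS = -2·(…); ÷-2 both sides, so div: x = -1 or 1.

Answer: x ∈ {-1, 1}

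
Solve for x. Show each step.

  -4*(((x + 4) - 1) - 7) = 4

Step 1. [-4*(((x + 4) - 1) - 7) = 4] -4 out front; divide by -4, so div: ((x + 4) - 1) - 7 = -1.
Step 2. [((x + 4) - 1) - 7 = -1] add 7: x sits inside (… - 7). So sub: (x + 4) - 1 = 6.
Step 3. [(x + 4) - 1 = 6] the outer -1 inverts by adding 1 ⇒ sub: x + 4 = 7.
Step 4. [x + 4 = 7] subtract 4: x sits inside (… + 4), so sub: x = 3.

Answer: x ∈ {3}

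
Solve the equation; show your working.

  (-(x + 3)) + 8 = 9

Step 1. [(-(x + 3)) + 8 = 9] the outer +8 inverts by subtracting 8. So sub: -(x + 3) = 1.
Step 2. [-(x + 3) = 1] leading − — multiply by −1 ⇒ neg: x + 3 = -1.
Step 3. [x + 3 = -1] the outer +3 inverts by subtracting 3. So sub: x = -4.

Answer: x ∈ {-4}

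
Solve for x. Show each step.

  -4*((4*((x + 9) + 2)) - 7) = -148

Step 1. [-4*((4*((x + 9) + 2)) - 7) = -148] LHS = -4·(…); ÷-4 both sides, so div: (4*((x + 9) + 2)) - 7 = 37.
Step 2. [(4*((x + 9) + 2)) - 7 = 37] 7 comes off first (add 7), so sub: 4*((x + 9) + 2) = 44.
Step 3. [4*((x + 9) + 2) = 44] 4·(inner) — divide through by 4. So div: (x + 9) + 2 = 11.
Step 4. [(x + 9) + 2 = 11] 2 comes off first (subtract 2). So sub: x + 9 = 9.
Step 5. [x + 9 = 9] 9 comes off first (subtract 9), so sub: x = 0.

Answer: x ∈ {0}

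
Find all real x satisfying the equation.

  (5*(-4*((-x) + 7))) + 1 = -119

Step 1. [(5*(-4*((-x) + 7))) + 1 = -119] +1 is outermost — subtract 1 both sides, so sub: 5*(-4*((-x) + 7)) = -120.
Step 2. [5*(-4*((-x) + 7)) = -120] LHS = 5·(…); ÷5 both sides, so div: -4*((-x) + 7) = -24.
Step 3. [-4*((-x) + 7) = -24] LHS = -4·(…); ÷-4 both sides ⇒ div: (-x) + 7 = 6.
Step 4. [(-x) + 7 = 6] the outer +7 inverts by subtracting 7, so sub: -x = -1.
Step 5. [-x = -1] flip signs both sides, so neg: x = 1.

Answer: x ∈ {1}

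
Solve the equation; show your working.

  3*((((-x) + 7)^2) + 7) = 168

Step 1. [3*((((-x) + 7)^2) + 7) = 168] 3·(inner) — divide through by 3, so div: (((-x) + 7)^2) + 7 = 56.
Step 2. [(((-x) + 7)^2) + 7 = 56] peel the +7: subtract 7 from each side. So sub: ((-x) + 7)^2 = 49.
Step 3. [((-x) + 7)^2 = 49] LHS squared, RHS 49 ≥ 0: apply √ (±) ⇒ sqrt: (-x) + 7 = 7 or -7.
Step 4. [(-x) + 7 = 7 or -7] subtract 7: x sits inside (… + 7) ⇒ sub: -x = 0 or -14.
Step 5. [-x = 0 or -14] leading − — multiply by −1, so neg: x = 0 or 14.

Answer: x ∈ {0, 14}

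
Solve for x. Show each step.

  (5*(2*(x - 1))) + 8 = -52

Step 1. [(5*(2*(x - 1))) + 8 = -52] the outer +8 inverts by subtracting 8 ⇒ sub: 5*(2*(x - 1)) = -60.
Step 2. [5*(2*(x - 1)) = -60] LHS = 5·(…); ÷5 both sides ⇒ div: 2*(x - 1) = -12.
Step 3. [2*(x - 1) = -12] leading coefficient 2: divide by 2 ⇒ div: x - 1 = -6.
Step 4. [x - 1 = -6] the outer -1 inverts by adding 1 ⇒ sub: x = -5.

Answer: x ∈ {-5}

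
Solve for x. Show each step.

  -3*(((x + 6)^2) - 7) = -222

Step 1. [-3*(((x + 6)^2) - 7) = -222] divide by the outer -3 ⇒ div: ((x + 6)^2) - 7 = 74.
Step 2. [((x + 6)^2) - 7 = 74] add 7: x sits inside (… - 7). So sub: (x + 6)^2 = 81.
Step 3. [(x + 6)^2 = 81] LHS squared, RHS 81 ≥ 0: apply √ (±), so sqrt: x + 6 = 9 or -9.
Step 4. [x + 6 = 9 or -9] peel the +6: subtract 6 from each side, so sub: x = 3 or -15.

Answer: x ∈ {-15, 3}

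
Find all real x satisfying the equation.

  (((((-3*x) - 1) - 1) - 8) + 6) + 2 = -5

Step 1. [(((((-3*x) - 1) - 1) - 8) + 6) + 2 = -5] peel the +2: subtract 2 from each side. So sub: ((((-3*x) - 1) - 1) - 8) + 6 = -7.
Step 2. [((((-3*x) - 1) - 1) - 8) + 6 = -7] peel the +6: subtract 6 from each side, so sub: (((-3*x) - 1) - 1) - 8 = -13.
Step 3. [(((-3*x) - 1) - 1) - 8 = -13] 8 comes off first (add 8) ⇒ sub: ((-3*x) - 1) - 1 = -5.
Step 4. [((-3*x) - 1) - 1 = -5] 1 comes off first (add 1), so sub: (-3*x) - 1 = -4.
Step 5. [(-3*x) - 1 = -4] -1 is outermost — add 1 both sides ⇒ sub: -3*x = -3.
Step 6. [-3*x = -3] LHS = -3·(…); ÷-3 both sides ⇒ div: x = 1.

Answer: x ∈ {1}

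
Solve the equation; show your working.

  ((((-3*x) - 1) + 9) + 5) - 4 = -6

Step 1. [((((-3*x) - 1) + 9) + 5) - 4 = -6] add 4: x sits inside (… - 4). So sub: (((-3*x) - 1) + 9) + 5 = -2.
Step 2. [(((-3*x) - 1) + 9) + 5 = -2] +5 is outermost — subtract 5 both sides. So sub: ((-3*x) - 1) + 9 = -7.
Step 3. [((-3*x) - 1) + 9 = -7] peel the +9: subtract 9 from each side. So sub: (-3*x) - 1 = -16.
Step 4. [(-3*x) - 1 = -16] the outer -1 inverts by adding 1. So sub: -3*x = -15.
Step 5. [-3*x = -15] -3 out front; divide by -3 ⇒ div: x = 5.

Answer: x ∈ {5}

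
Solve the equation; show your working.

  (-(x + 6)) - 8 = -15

Step 1. [(-(x + 6)) - 8 = -15] -8 is outermost — add 8 both sides ⇒ sub: -(x + 6) = -7.
Step 2. [-(x + 6) = -7] LHS negated; negate both sides. So neg: x + 6 = 7.
Step 3. [x + 6 = 7] peel the +6: subtract 6 from each side, so sub: x = 1.

Answer: x ∈ {1}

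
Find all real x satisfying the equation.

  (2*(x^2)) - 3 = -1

Step 1. [(2*(x^2)) - 3 = -1] the outer -3 inverts by adding 3. So sub: 2*(x^2) = 2.
Step 2. [2*(x^2) = 2] 2 out front; divide by 2. So div: x^2 = 1.
Step 3. [x^2 = 1] √ both sides: 1 ≥ 0 gives two branches. So sqrt: x = 1 or -1.

Answer: x ∈ {-1, 1}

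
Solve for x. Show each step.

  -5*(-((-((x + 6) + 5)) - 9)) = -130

Step 1. [-5*(-((-((x + 6) + 5)) - 9)) = -130] divide by the outer -5 ⇒ div: -((-((x + 6) + 5)) - 9) = 26.
Step 2. [-((-((x + 6) + 5)) - 9) = 26] leading − — multiply by −1 ⇒ neg: (-((x + 6) + 5)) - 9 = -26.
Step 3. [(-((x + 6) + 5)) - 9 = -26] add 9: x sits inside (… - 9). So sub: -((x + 6) + 5) = -17.
Step 4. [-((x + 6) + 5) = -17] flip signs both sides ⇒ neg: (x + 6) + 5 = 17.
Step 5. [(x + 6) + 5 = 17] the outer +5 inverts by subtracting 5. So sub: x + 6 = 12.
Step 6. [x + 6 = 12] subtract 6: x sits inside (… + 6), so sub: x = 6.

Answer: x ∈ {6}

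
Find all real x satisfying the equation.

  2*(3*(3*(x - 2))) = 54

Step 1. [2*(3*(3*(x - 2))) = 54] divide by the outer 2 ⇒ div: 3*(3*(x - 2)) = 27.
Step 2. [3*(3*(x - 2)) = 27] LHS = 3·(…); ÷3 both sides. So div: 3*(x - 2) = 9.
Step 3. [3*(x - 2) = 9] 3·(inner) — divide through by 3 ⇒ div: x - 2 = 3.
Step 4. [x - 2 = 3] -2 is outermost — add 2 both sides ⇒ sub: x = 5.

Answer: x ∈ {5}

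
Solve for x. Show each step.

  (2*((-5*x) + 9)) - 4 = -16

Step 1. [(2*((-5*x) + 9)) - 4 = -16] peel the -4: add 4 from each side ⇒ sub: 2*((-5*x) + 9) = -12.
Step 2. [2*((-5*x) + 9) = -12] 2 out front; divide by 2 ⇒ div: (-5*x) + 9 = -6.
Step 3. [(-5*x) + 9 = -6] 9 comes off first (subtract 9), so sub: -5*x = -15.
Step 4. [-5*x = -15] LHS = -5·(…); ÷-5 both sides, so div: x = 3.

Answer: x ∈ {3}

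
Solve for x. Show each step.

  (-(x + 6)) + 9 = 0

Step 1. [(-(x + 6)) + 9 = 0] +9 is outermost — subtract 9 both sides, so sub: -(x + 6) = -9.
Step 2. [-(x + 6) = -9] leading − — multiply by −1, so neg: x + 6 = 9.
Step 3. [x + 6 = 9] the outer +6 inverts by subtracting 6 ⇒ sub: x = 3.

Answer: x ∈ {3}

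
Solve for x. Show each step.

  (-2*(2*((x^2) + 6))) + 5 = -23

Step 1. [(-2*(2*((x^2) + 6))) + 5 = -23] +5 is outermost — subtract 5 both sides, so sub: -2*(2*((x^2) + 6)) = -28.
Step 2. [-2*(2*((x^2) + 6)) = -28] divide by the outer -2. So div: 2*((x^2) + 6) = 14.
Step 3. [2*((x^2) + 6) = 14] leading coefficient 2: divide by 2. So div: (x^2) + 6 = 7.
Step 4. [(x^2) + 6 = 7] +6 is outermost — subtract 6 both sides ⇒ sub: x^2 = 1.
Step 5. [x^2 = 1] √ both sides: 1 ≥ 0 gives two branches, so sqrt: x = 1 or -1.

Answer: x ∈ {-1, 1}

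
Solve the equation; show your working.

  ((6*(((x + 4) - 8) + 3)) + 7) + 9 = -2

Step 1. [((6*(((x + 4) - 8) + 3)) + 7) + 9 = -2] subtract 9: x sits inside (… + 9). So sub: (6*(((x + 4) - 8) + 3)) + 7 = -11.
Step 2. [(6*(((x + 4) - 8) + 3)) + 7 = -11] +7 is outermost — subtract 7 both sides, so sub: 6*(((x + 4) - 8) + 3) = -18.
Step 3. [6*(((x + 4) - 8) + 3) = -18] LHS = 6·(…); ÷6 both sides. So div: ((x + 4) - 8) + 3 = -3.
Step 4. [((x + 4) - 8) + 3 = -3] 3 comes off first (subtract 3). So sub: (x + 4) - 8 = -6.
Step 5. [(x + 4) - 8 = -6] -8 is outermost — add 8 both sides ⇒ sub: x + 4 = 2.
Step 6. [x + 4 = 2] 4 comes off first (subtract 4). So sub: x = -2.

Answer: x ∈ {-2}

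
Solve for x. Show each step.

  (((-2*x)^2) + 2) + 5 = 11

Step 1. [(((-2*x)^2) + 2) + 5 = 11] the outer +5 inverts by subtracting 5. So sub: ((-2*x)^2) + 2 = 6.
Step 2. [((-2*x)^2) + 2 = 6] subtract 2: x sits inside (… + 2) ⇒ sub: (-2*x)^2 = 4.
Step 3. [(-2*x)^2 = 4] √ both sides: 4 ≥ 0 gives two branches ⇒ sqrt: -2*x = 2 or -2.
Step 4. [-2*x = 2 or -2] LHS = -2·(…); ÷-2 both sides, so div: x = -1 or 1.

Answer: x ∈ {-1, 1}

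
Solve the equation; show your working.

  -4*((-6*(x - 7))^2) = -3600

Step 1. [-4*((-6*(x - 7))^2) = -3600] divide by the outer -4 ⇒ div: (-6*(x - 7))^2 = 900.
Step 2. [(-6*(x - 7))^2 = 900] LHS squared, RHS 900 ≥ 0: apply √ (±) ⇒ sqrt: -6*(x - 7) = 30 or -30.
Step 3. [-6*(x - 7) = 30 or -30] -6 out front; divide by -6 ⇒ div: x - 7 = -5 or 5.
Step 4. [x - 7 = -5 or 5] add 7: x sits inside (… - 7). So sub: x = 2 or 12.

Answer: x ∈ {2, 12}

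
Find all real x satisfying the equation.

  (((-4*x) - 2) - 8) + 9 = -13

Step 1. [(((-4*x) - 2) - 8) + 9 = -13] +9 is outermost — subtract 9 both sides. So sub: ((-4*x) - 2) - 8 = -22.
Step 2. [((-4*x) - 2) - 8 = -22] 8 comes off first (add 8) ⇒ sub: (-4*x) - 2 = -14.
Step 3. [(-4*x) - 2 = -14] the outer -2 inverts by adding 2, so sub: -4*x = -12.
Step 4. [-4*x = -12] leading coefficient -4: divide by -4, so div: x = 3.

Answer: x ∈ {3}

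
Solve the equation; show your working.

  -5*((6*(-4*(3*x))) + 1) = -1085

Step 1. [-5*((6*(-4*(3*x))) + 1) = -1085] -5·(inner) — divide through by -5 ⇒ div: (6*(-4*(3*x))) + 1 = 217.
Step 2. [(6*(-4*(3*x))) + 1 = 217] 1 comes off first (subtract 1), so sub: 6*(-4*(3*x)) = 216.
Step 3. [6*(-4*(3*x)) = 216] 6·(inner) — divide through by 6, so div: -4*(3*x) = 36.
Step 4. [-4*(3*x) = 36] -4 out front; divide by -4 ⇒ div: 3*x = -9.
Step 5. [3*x = -9] divide by the outer 3. So div: x = -3.

Answer: x ∈ {-3}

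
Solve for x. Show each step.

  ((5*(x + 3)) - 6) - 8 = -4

Step 1. [((5*(x + 3)) - 6) - 8 = -4] peel the -8: add 8 from each side ⇒ sub: (5*(x + 3)) - 6 = 4.
Step 2. [(5*(x + 3)) - 6 = 4] the outer -6 inverts by adding 6. So sub: 5*(x + 3) = 10.
Step 3. [5*(x + 3) = 10] 5·(inner) — divide through by 5 ⇒ div: x + 3 = 2.
Step 4. [x + 3 = 2] 3 comes off first (subtract 3). So sub: x = -1.

Answer: x ∈ {-1}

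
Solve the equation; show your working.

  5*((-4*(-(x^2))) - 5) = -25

Step 1. [5*((-4*(-(x^2))) - 5) = -25] 5·(inner) — divide through by 5, so div: (-4*(-(x^2))) - 5 = -5.
Step 2. [(-4*(-(x^2))) - 5 = -5] 5 comes off first (add 5). So sub: -4*(-(x^2)) = 0.
Step 3. [-4*(-(x^2)) = 0] -4 out front; divide by -4. So div: -(x^2) = 0.
Step 4. [-(x^2) = 0] flip signs both sides. So neg: x^2 = 0.
Step 5. [x^2 = 0] LHS squared, RHS 0 ≥ 0: apply √ (±), so sqrt: x = 0.

Answer: x ∈ {0}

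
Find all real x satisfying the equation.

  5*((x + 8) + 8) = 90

Step 1. [5*((x + 8) + 8) = 90] LHS = 5·(…); ÷5 both sides ⇒ div: (x + 8) + 8 = 18.
Step 2. [(x + 8) + 8 = 18] peel the +8: subtract 8 from each side ⇒ sub: x + 8 = 10.
Step 3. [x + 8 = 10] subtract 8: x sits inside (… + 8). So sub: x = 2.

Answer: x ∈ {2}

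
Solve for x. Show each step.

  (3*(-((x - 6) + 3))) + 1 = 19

Step 1. [(3*(-((x - 6) + 3))) + 1 = 19] peel the +1: subtract 1 from each side, so sub: 3*(-((x - 6) + 3)) = 18.
Step 2. [3*(-((x - 6) + 3)) = 18] divide by the outer 3 ⇒ div: -((x - 6) + 3) = 6.
Step 3. [-((x - 6) + 3) = 6] leading − — multiply by −1, so neg: (x - 6) + 3 = -6.
Step 4. [(x - 6) + 3 = -6] the outer +3 inverts by subtracting 3, so sub: x - 6 = -9.
Step 5. [x - 6 = -9] the outer -6 inverts by adding 6 ⇒ sub: x = -3.

Answer: x ∈ {-3}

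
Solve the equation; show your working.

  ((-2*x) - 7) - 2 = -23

Step 1. [((-2*x) - 7) - 2 = -23] peel the -2: add 2 from each side, so sub: (-2*x) - 7 = -21.
Step 2. [(-2*x) - 7 = -21] add 7: x sits inside (… - 7) ⇒ sub: -2*x = -14.
Step 3. [-2*x = -14] leading coefficient -2: divide by -2 ⇒ div: x = 7.

Answer: x ∈ {7}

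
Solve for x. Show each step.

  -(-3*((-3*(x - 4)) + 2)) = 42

Step 1. [-(-3*((-3*(x - 4)) + 2)) = 42] flip signs both sides, so neg: -3*((-3*(x - 4)) + 2) = -42.
Step 2. [-3*((-3*(x - 4)) + 2) = -42] -3 out front; divide by -3 ⇒ div: (-3*(x - 4)) + 2 = 14.
Step 3. [(-3*(x - 4)) + 2 = 14] the outer +2 inverts by subtracting 2 ⇒ sub: -3*(x - 4) = 12.
Step 4. [-3*(x - 4) = 12] LHS = -3·(…); ÷-3 both sides. So div: x - 4 = -4.
Step 5. [x - 4 = -4] -4 is outermost — add 4 both sides ⇒ sub: x = 0.

Answer: x ∈ {0}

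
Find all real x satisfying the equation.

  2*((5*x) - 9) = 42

Step 1. [2*((5*x) - 9) = 42] 2 out front; divide by 2 ⇒ div: (5*x) - 9 = 21.
Step 2. [(5*x) - 9 = 21] -9 is outermost — add 9 both sides. So sub: 5*x = 30.
Step 3. [5*x = 30] 5 out front; divide by 5, so div: x = 6.

Answer: x ∈ {6}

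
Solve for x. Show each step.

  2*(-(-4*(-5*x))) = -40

Step 1. [2*(-(-4*(-5*x))) = -40] leading coefficient 2: divide by 2. So div: -(-4*(-5*x)) = -20.
Step 2. [-(-4*(-5*x)) = -20] flip signs both sides, so neg: -4*(-5*x) = 20.
Step 3. [-4*(-5*x) = 20] divide by the outer -4. So div: -5*x = -5.
Step 4. [-5*x = -5] -5·(inner) — divide through by -5, so div: x = 1.

Answer: x ∈ {1}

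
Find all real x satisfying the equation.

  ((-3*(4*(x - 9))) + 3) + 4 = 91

Step 1. [((-3*(4*(x - 9))) + 3) + 4 = 91] peel the +4: subtract 4 from each side, so sub: (-3*(4*(x - 9))) + 3 = 87.
Step 2. [(-3*(4*(x - 9))) + 3 = 87] the outer +3 inverts by subtracting 3. So sub: -3*(4*(x - 9)) = 84.
Step 3. [-3*(4*(x - 9)) = 84] leading coefficient -3: divide by -3 ⇒ div: 4*(x - 9) = -28.
Step 4. [4*(x - 9) = -28] LHS = 4·(…); ÷4 both sides. So div: x - 9 = -7.
Step 5. [x - 9 = -7] the outer -9 inverts by adding 9. So sub: x = 2.

Answer: x ∈ {2}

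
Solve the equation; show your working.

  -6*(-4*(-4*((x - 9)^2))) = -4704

Step 1. [-6*(-4*(-4*((x - 9)^2))) = -4704] -6·(inner) — divide through by -6, so div: -4*(-4*((x - 9)^2)) = 784.
Step 2. [-4*(-4*((x - 9)^2)) = 784] -4·(inner) — divide through by -4 ⇒ div: -4*((x - 9)^2) = -196.
Step 3. [-4*((x - 9)^2) = -196] -4·(inner) — divide through by -4. So div: (x - 9)^2 = 49.
Step 4. [(x - 9)^2 = 49] LHS squared, RHS 49 ≥ 0: apply √ (±), so sqrt: x - 9 = 7 or -7.
Step 5. [x - 9 = 7 or -7] the outer -9 inverts by adding 9. So sub: x = 16 or 2.

Answer: x ∈ {2, 16}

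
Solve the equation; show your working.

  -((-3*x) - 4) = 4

Step 1. [-((-3*x) - 4) = 4] flip signs both sides. So neg: (-3*x) - 4 = -4.
Step 2. [(-3*x) - 4 = -4] 4 comes off first (add 4) ⇒ sub: -3*x = 0.
Step 3. [-3*x = 0] divide by the outer -3 ⇒ div: x = 0.

Answer: x ∈ {0}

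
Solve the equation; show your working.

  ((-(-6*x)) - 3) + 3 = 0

Step 1. [((-(-6*x)) - 3) + 3 = 0] subtract 3: x sits inside (… + 3). So sub: (-(-6*x)) - 3 = -3.
Step 2. [(-(-6*x)) - 3 = -3] peel the -3: add 3 from each side ⇒ sub: -(-6*x) = 0.
Step 3. [-(-6*x) = 0] leading − — multiply by −1 ⇒ neg: -6*x = 0.
Step 4. [-6*x = 0] divide by the outer -6 ⇒ div: x = 0.

Answer: x ∈ {0}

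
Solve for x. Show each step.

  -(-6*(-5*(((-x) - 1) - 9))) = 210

Step 1. [-(-6*(-5*(((-x) - 1) - 9))) = 210] flip signs both sides ⇒ neg: -6*(-5*(((-x) - 1) - 9)) = -210.
Step 2. [-6*(-5*(((-x) - 1) - 9)) = -210] -6·(inner) — divide through by -6 ⇒ div: -5*(((-x) - 1) - 9) = 35.
Step 3. [-5*(((-x) - 1) - 9) = 35] divide by the outer -5 ⇒ div: ((-x) - 1) - 9 = -7.
Step 4. [((-x) - 1) - 9 = -7] -9 is outermost — add 9 both sides. So sub: (-x) - 1 = 2.
Step 5. [(-x) - 1 = 2] peel the -1: add 1 from each side. So sub: -x = 3.
Step 6. [-x = 3] flip signs both sides ⇒ neg: x = -3.

Answer: x ∈ {-3}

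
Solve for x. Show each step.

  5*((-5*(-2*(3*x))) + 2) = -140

Step 1. [5*((-5*(-2*(3*x))) + 2) = -140] leading coefficient 5: divide by 5 ⇒ div: (-5*(-2*(3*x))) + 2 = -28.
Step 2. [(-5*(-2*(3*x))) + 2 = -28] 2 comes off first (subtract 2) ⇒ sub: -5*(-2*(3*x)) = -30.
Step 3. [-5*(-2*(3*x)) = -30] LHS = -5·(…); ÷-5 both sides, so div: -2*(3*x) = 6.
Step 4. [-2*(3*x) = 6] -2·(inner) — divide through by -2, so div: 3*x = -3.
Step 5. [3*x = -3] 3·(inner) — divide through by 3, so div: x = -1.

Answer: x ∈ {-1}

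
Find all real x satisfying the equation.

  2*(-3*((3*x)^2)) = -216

Step 1. [2*(-3*((3*x)^2)) = -216] 2·(inner) — divide through by 2, so div: -3*((3*x)^2) = -108.
Step 2. [-3*((3*x)^2) = -108] leading coefficient -3: divide by -3. So div: (3*x)^2 = 36.
Step 3. [(3*x)^2 = 36] LHS squared, RHS 36 ≥ 0: apply √ (±). So sqrt: 3*x = 6 or -6.
Step 4. [3*x = 6 or -6] 3 out front; divide by 3. So div: x = 2 or -2.

Answer: x ∈ {-2, 2}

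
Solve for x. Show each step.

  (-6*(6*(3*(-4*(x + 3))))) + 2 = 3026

Step 1. [(-6*(6*(3*(-4*(x + 3))))) + 2 = 3026] peel the +2: subtract 2 from each side, so sub: -6*(6*(3*(-4*(x + 3)))) = 3024.
Step 2. [-6*(6*(3*(-4*(x + 3)))) = 3024] LHS = -6·(…); ÷-6 both sides ⇒ div: 6*(3*(-4*(x + 3))) = -504.
Step 3. [6*(3*(-4*(x + 3))) = -504] 6 out front; divide by 6. So div: 3*(-4*(x + 3)) = -84.
Step 4. [3*(-4*(x + 3)) = -84] 3 out front; divide by 3 ⇒ div: -4*(x + 3) = -28.
Step 5. [-4*(x + 3) = -28] leading coefficient -4: divide by -4, so div: x + 3 = 7.
Step 6. [x + 3 = 7] +3 is outermost — subtract 3 both sides, so sub: x = 4.

Answer: x ∈ {4}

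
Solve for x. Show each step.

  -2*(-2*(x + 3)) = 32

Step 1. [-2*(-2*(x + 3)) = 32] divide by the outer -2. So div: -2*(x + 3) = -16.
Step 2. [-2*(x + 3) = -16] -2 out front; divide by -2, so div: x + 3 = 8.
Step 3. [x + 3 = 8] 3 comes off first (subtract 3) ⇒ sub: x = 5.

Answer: x ∈ {5}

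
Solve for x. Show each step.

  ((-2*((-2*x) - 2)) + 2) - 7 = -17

Step 1. [((-2*((-2*x) - 2)) + 2) - 7 = -17] -7 is outermost — add 7 both sides ⇒ sub: (-2*((-2*x) - 2)) + 2 = -10.
Step 2. [(-2*((-2*x) - 2)) + 2 = -10] subtract 2: x sits inside (… + 2), so sub: -2*((-2*x) - 2) = -12.
Step 3. [-2*((-2*x) - 2) = -12] divide by the outer -2. So div: (-2*x) - 2 = 6.
Step 4. [(-2*x) - 2 = 6] add 2: x sits inside (… - 2) ⇒ sub: -2*x = 8.
Step 5. [-2*x = 8] -2 out front; divide by -2 ⇒ div: x = -4.

Answer: x ∈ {-4}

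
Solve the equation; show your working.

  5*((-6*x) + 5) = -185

Step 1. [5*((-6*x) + 5) = -185] 5 out front; divide by 5 ⇒ div: (-6*x) + 5 = -37.
Step 2. [(-6*x) + 5 = -37] the outer +5 inverts by subtracting 5. So sub: -6*x = -42.
Step 3. [-6*x = -42] -6·(inner) — divide through by -6. So div: x = 7.

Answer: x ∈ {7}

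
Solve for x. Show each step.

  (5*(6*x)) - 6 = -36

Step 1. [(5*(6*x)) - 6 = -36] the outer -6 inverts by adding 6, so sub: 5*(6*x) = -30.
Step 2. [5*(6*x) = -30] LHS = 5·(…); ÷5 both sides ⇒ div: 6*x = -6.
Step 3. [6*x = -6] 6 out front; divide by 6, so div: x = -1.

Answer: x ∈ {-1}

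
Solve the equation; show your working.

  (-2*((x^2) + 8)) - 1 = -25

Step 1. [(-2*((x^2) + 8)) - 1 = -25] peel the -1: add 1 from each side. So sub: -2*((x^2) + 8) = -24.
Step 2. [-2*((x^2) + 8) = -24] LHS = -2·(…); ÷-2 both sides ⇒ div: (x^2) + 8 = 12.
Step 3. [(x^2) + 8 = 12] peel the +8: subtract 8 from each side. So sub: x^2 = 4.
Step 4. [x^2 = 4] √ both sides: 4 ≥ 0 gives two branches. So sqrt: x = 2 or -2.

Answer: x ∈ {-2, 2}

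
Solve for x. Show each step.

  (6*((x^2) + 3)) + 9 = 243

Step 1. [(6*((x^2) + 3)) + 9 = 243] peel the +9: subtract 9 from each side, so sub: 6*((x^2) + 3) = 234.
Step 2. [6*((x^2) + 3) = 234] 6·(inner) — divide through by 6 ⇒ div: (x^2) + 3 = 39.
Step 3. [(x^2) + 3 = 39] peel the +3: subtract 3 from each side, so sub: x^2 = 36.
Step 4. [x^2 = 36] 36 ≥ 0, LHS is (·)² — take ±√ ⇒ sqrt: x = 6 or -6.

Answer: x ∈ {-6, 6}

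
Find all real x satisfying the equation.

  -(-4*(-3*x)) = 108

Step 1. [-(-4*(-3*x)) = 108] flip signs both sides ⇒ neg: -4*(-3*x) = -108.
Step 2. [-4*(-3*x) = -108] divide by the outer -4 ⇒ div: -3*x = 27.
Step 3. [-3*x = 27] divide by the outer -3 ⇒ div: x = -9.

Answer: x ∈ {-9}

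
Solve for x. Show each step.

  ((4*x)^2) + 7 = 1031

Step 1. [((4*x)^2) + 7 = 1031] peel the +7: subtract 7 from each side. So sub: (4*x)^2 = 1024.
Step 2. [(4*x)^2 = 1024] 1024 ≥ 0, LHS is (·)² — take ±√. So sqrt: 4*x = 32 or -32.
Step 3. [4*x = 32 or -32] 4·(inner) — divide through by 4 ⇒ div: x = 8 or -8.

Answer: x ∈ {-8, 8}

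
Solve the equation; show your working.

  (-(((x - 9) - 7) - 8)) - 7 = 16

Step 1. [(-(((x - 9) - 7) - 8)) - 7 = 16] peel the -7: add 7 from each side. So sub: -(((x - 9) - 7) - 8) = 23.
Step 2. [-(((x - 9) - 7) - 8) = 23] LHS negated; negate both sides, so neg: ((x - 9) - 7) - 8 = -23.
Step 3. [((x - 9) - 7) - 8 = -23] -8 is outermost — add 8 both sides. So sub: (x - 9) - 7 = -15.
Step 4. [(x - 9) - 7 = -15] 7 comes off first (add 7), so sub: x - 9 = -8.
Step 5. [x - 9 = -8] the outer -9 inverts by adding 9, so sub: x = 1.

Answer: x ∈ {1}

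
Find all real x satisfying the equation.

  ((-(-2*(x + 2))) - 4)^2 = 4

Step 1. [((-(-2*(x + 2))) - 4)^2 = 4] LHS squared, RHS 4 ≥ 0: apply √ (±) ⇒ sqrt: (-(-2*(x + 2))) - 4 = 2 or -2.
Step 2. [(-(-2*(x + 2))) - 4 = 2 or -2] -4 is outermost — add 4 both sides. So sub: -(-2*(x + 2)) = 6 or 2.
Step 3. [-(-2*(x + 2)) = 6 or 2] leading − — multiply by −1 ⇒ neg: -2*(x + 2) = -6 or -2.
Step 4. [-2*(x + 2) = -6 or -2] -2 out front; divide by -2 ⇒ div: x + 2 = 3 or 1.
Step 5. [x + 2 = 3 or 1] 2 comes off first (subtract 2). So sub: x = 1 or -1.

Answer: x ∈ {-1, 1}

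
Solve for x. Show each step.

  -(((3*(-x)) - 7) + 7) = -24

Step 1. [-(((3*(-x)) - 7) + 7) = -24] leading − — multiply by −1 ⇒ neg: ((3*(-x)) - 7) + 7 = 24.
Step 2. [((3*(-x)) - 7) + 7 = 24] subtract 7: x sits inside (… + 7) ⇒ sub: (3*(-x)) - 7 = 17.
Step 3. [(3*(-x)) - 7 = 17] peel the -7: add 7 from each side, so sub: 3*(-x) = 24.
Step 4. [3*(-x) = 24] LHS = 3·(…); ÷3 both sides. So div: -x = 8.
Step 5. [-x = 8] leading − — multiply by −1. So neg: x = -8.

Answer: x ∈ {-8}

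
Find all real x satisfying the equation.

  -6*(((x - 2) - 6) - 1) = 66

Step 1. [-6*(((x - 2) - 6) - 1) = 66] leading coefficient -6: divide by -6, so div: ((x - 2) - 6) - 1 = -11.
Step 2. [((x - 2) - 6) - 1 = -11] -1 is outermost — add 1 both sides, so sub: (x - 2) - 6 = -10.
Step 3. [(x - 2) - 6 = -10] -6 is outermost — add 6 both sides ⇒ sub: x - 2 = -4.
Step 4. [x - 2 = -4] -2 is outermost — add 2 both sides ⇒ sub: x = -2.

Answer: x ∈ {-2}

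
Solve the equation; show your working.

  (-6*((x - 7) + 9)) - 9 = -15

Step 1. [(-6*((x - 7) + 9)) - 9 = -15] add 9: x sits inside (… - 9), so sub: -6*((x - 7) + 9) = -6.
Step 2. [-6*((x - 7) + 9) = -6] divide by the outer -6 ⇒ div: (x - 7) + 9 = 1.
Step 3. [(x - 7) + 9 = 1] the outer +9 inverts by subtracting 9. So sub: x - 7 = -8.
Step 4. [x - 7 = -8] the outer -7 inverts by adding 7. So sub: x = -1.

Answer: x ∈ {-1}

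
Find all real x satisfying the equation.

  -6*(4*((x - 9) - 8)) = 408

Step 1. [-6*(4*((x - 9) - 8)) = 408] divide by the outer -6, so div: 4*((x - 9) - 8) = -68.
Step 2. [4*((x - 9) - 8) = -68] divide by the outer 4. So div: (x - 9) - 8 = -17.
Step 3. [(x - 9) - 8 = -17] add 8: x sits inside (… - 8) ⇒ sub: x - 9 = -9.
Step 4. [x - 9 = -9] the outer -9 inverts by adding 9. So sub: x = 0.

Answer: x ∈ {0}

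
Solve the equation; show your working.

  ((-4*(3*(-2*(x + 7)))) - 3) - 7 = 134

Step 1. [((-4*(3*(-2*(x + 7)))) - 3) - 7 = 134] add 7: x sits inside (… - 7) ⇒ sub: (-4*(3*(-2*(x + 7)))) - 3 = 141.
Step 2. [(-4*(3*(-2*(x + 7)))) - 3 = 141] the outer -3 inverts by adding 3 ⇒ sub: -4*(3*(-2*(x + 7))) = 144.
Step 3. [-4*(3*(-2*(x + 7))) = 144] leading coefficient -4: divide by -4 ⇒ div: 3*(-2*(x + 7)) = -36.
Step 4. [3*(-2*(x + 7)) = -36] LHS = 3·(…); ÷3 both sides, so div: -2*(x + 7) = -12.
Step 5. [-2*(x + 7) = -12] leading coefficient -2: divide by -2, so div: x + 7 = 6.
Step 6. [x + 7 = 6] peel the +7: subtract 7 from each side. So sub: x = -1.

Answer: x ∈ {-1}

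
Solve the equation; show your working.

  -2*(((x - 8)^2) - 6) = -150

Step 1. [-2*(((x - 8)^2) - 6) = -150] leading coefficient -2: divide by -2, so div: ((x - 8)^2) - 6 = 75.
Step 2. [((x - 8)^2) - 6 = 75] 6 comes off first (add 6). So sub: (x - 8)^2 = 81.
Step 3. [(x - 8)^2 = 81] √ both sides: 81 ≥ 0 gives two branches. So sqrt: x - 8 = 9 or -9.
Step 4. [x - 8 = 9 or -9] add 8: x sits inside (… - 8), so sub: x = 17 or -1.

Answer: x ∈ {-1, 17}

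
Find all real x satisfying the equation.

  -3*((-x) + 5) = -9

Step 1. [-3*((-x) + 5) = -9] -3·(inner) — divide through by -3 ⇒ div: (-x) + 5 = 3.
Step 2. [(-x) + 5 = 3] subtract 5: x sits inside (… + 5). So sub: -x = -2.
Step 3. [-x = -2] flip signs both sides, so neg: x = 2.

Answer: x ∈ {2}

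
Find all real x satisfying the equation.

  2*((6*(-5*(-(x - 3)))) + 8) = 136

Step 1. [2*((6*(-5*(-(x - 3)))) + 8) = 136] leading coefficient 2: divide by 2. So div: (6*(-5*(-(x - 3)))) + 8 = 68.
Step 2. [(6*(-5*(-(x - 3)))) + 8 = 68] peel the +8: subtract 8 from each side ⇒ sub: 6*(-5*(-(x - 3))) = 60.
Step 3. [6*(-5*(-(x - 3))) = 60] 6 out front; divide by 6, so div: -5*(-(x - 3)) = 10.
Step 4. [-5*(-(x - 3)) = 10] leading coefficient -5: divide by -5. So div: -(x - 3) = -2.
Step 5. [-(x - 3) = -2] leading − — multiply by −1, so neg: x - 3 = 2.
Step 6. [x - 3 = 2] add 3: x sits inside (… - 3) ⇒ sub: x = 5.

Answer: x ∈ {5}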